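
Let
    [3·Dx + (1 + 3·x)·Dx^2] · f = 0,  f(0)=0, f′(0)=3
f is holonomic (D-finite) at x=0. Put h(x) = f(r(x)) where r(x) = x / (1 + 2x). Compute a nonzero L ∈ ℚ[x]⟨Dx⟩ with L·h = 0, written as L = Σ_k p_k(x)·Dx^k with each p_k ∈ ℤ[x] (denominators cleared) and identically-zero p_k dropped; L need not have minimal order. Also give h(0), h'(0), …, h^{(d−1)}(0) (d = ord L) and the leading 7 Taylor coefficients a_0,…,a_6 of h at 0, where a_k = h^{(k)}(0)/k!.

L = (7 + 20·x)·Dx + (1 + 7·x + 10·x^2)·Dx^2  (order 2).
h: a_k = 0, 3, -21/2, 39, -609/4, 3093/5, -5187/2, …
ICs: h(0) = 0, h′(0) = 3.

f: a_k = 0, 3, -9/2, 9, -81/4, 243/5, -243/2, …
L₀ from L_f via x↦r, Dx↦r'^{-1}Dx.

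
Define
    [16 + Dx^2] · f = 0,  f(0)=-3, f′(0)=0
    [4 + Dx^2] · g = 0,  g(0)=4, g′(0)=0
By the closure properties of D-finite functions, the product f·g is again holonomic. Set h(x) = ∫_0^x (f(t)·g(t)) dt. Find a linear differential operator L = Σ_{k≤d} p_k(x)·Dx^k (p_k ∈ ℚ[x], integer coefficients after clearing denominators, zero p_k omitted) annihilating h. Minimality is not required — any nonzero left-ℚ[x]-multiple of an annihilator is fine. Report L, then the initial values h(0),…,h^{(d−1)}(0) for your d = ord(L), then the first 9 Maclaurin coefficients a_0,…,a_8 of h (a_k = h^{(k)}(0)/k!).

L = 144·Dx + 40·Dx^3 + Dx^5  (order 5).
h: a_k = 0, -12, 0, 40, 0, -328/5, 0, 1168/21, 0, …
ICs: h(0) = 0, h′(0) = -12, h′′(0) = 0, h′′′(0) = 240, h′′′′(0) = 0.

f: a_k = -3, 0, 24, 0, -32, 0, 256/15, 0, -512/105, …
g: a_k = 4, 0, -8, 0, 8/3, 0, -16/45, 0, 8/315, …
f·g: L₀ = L_f ⊗_s L_g, ord ≤ 2·2.
h=∫₀ˣh₀: take L = L₀·Dx.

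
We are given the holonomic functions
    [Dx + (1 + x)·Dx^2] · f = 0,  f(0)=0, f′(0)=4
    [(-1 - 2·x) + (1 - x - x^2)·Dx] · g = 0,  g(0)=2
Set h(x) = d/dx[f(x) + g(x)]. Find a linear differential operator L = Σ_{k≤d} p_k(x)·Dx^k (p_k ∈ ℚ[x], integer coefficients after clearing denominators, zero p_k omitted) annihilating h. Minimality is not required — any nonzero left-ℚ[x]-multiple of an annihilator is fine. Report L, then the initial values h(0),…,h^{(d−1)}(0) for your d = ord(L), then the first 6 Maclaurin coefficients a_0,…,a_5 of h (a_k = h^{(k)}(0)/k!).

L = (-26 - 70·x - 76·x^2 - 36·x^3 - 12·x^4) + (-16 - 84·x - 160·x^2 - 144·x^3 - 74·x^4 - 20·x^5)·Dx + (5 + 11·x - x^2 - 23·x^3 - 29·x^4 - 17·x^5 - 4·x^6)·Dx^2  (order 2).
h: a_k = 6, 4, 22, 36, 84, 152, …
ICs: h(0) = 6, h′(0) = 4.

f: a_k = 0, 4, -2, 4/3, -1, 4/5, …
g: a_k = 2, 2, 4, 6, 10, 16, …
L₀ := lclm(L_f,L_g); ord L₀ ≤ 2+1.
h₀' ⇒ L via d/dx closure of L₀.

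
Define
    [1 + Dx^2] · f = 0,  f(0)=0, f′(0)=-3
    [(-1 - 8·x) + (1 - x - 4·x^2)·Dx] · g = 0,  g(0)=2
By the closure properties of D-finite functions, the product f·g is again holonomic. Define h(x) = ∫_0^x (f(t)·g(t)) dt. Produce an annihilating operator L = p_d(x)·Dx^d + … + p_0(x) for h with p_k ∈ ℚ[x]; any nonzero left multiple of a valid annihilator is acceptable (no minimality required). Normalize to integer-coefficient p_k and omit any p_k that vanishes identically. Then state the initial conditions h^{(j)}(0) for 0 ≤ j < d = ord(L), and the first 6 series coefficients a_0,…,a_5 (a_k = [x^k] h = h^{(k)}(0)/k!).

f: a_k = 0, -3, 0, 1/2, 0, -1/40, …
g: a_k = 2, 2, 10, 18, 58, 130, …
Product ⇒ symmetric product L₀, ord ≤ 2.
h=∫₀ˣh₀: take L = L₀·Dx.
L = (7 + x + 4·x^2)·Dx + (2 + 16·x)·Dx^2 + (-1 + x + 4·x^2)·Dx^3  (order 3).
h: a_k = 0, 0, -3, -2, -29/4, -53/5, …
ICs: h(0) = 0, h′(0) = 0, h′′(0) = -6.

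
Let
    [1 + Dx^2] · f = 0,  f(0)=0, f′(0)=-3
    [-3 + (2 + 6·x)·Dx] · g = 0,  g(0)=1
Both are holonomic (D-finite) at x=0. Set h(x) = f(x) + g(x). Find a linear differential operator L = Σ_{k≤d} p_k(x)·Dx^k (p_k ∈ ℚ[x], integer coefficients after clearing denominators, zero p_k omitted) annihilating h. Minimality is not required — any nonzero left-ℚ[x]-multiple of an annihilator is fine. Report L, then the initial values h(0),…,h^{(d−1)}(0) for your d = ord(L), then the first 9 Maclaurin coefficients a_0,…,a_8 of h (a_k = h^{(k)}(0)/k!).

f: a_k = 0, -3, 0, 1/2, 0, -1/40, 0, 1/1680, 0, …
g: a_k = 1, 3/2, -9/8, 27/16, -405/128, 1701/256, -15309/1024, 72171/2048, -2814669/32768, …
Sum ⇒ L₀ = lclm(L_f,L_g) in ℚ(x)⟨Dx⟩.
L = (-93 - 72·x - 108·x^2) + (-10 + 18·x + 216·x^2 + 216·x^3)·Dx + (-93 - 72·x - 108·x^2)·Dx^2 + (-10 + 18·x + 216·x^2 + 216·x^3)·Dx^3  (order 3).
h: a_k = 1, -3/2, -9/8, 35/16, -405/128, 8473/1280, -15309/1024, 7578083/215040, -2814669/32768, …
ICs: h(0) = 1, h′(0) = -3/2, h′′(0) = -9/4.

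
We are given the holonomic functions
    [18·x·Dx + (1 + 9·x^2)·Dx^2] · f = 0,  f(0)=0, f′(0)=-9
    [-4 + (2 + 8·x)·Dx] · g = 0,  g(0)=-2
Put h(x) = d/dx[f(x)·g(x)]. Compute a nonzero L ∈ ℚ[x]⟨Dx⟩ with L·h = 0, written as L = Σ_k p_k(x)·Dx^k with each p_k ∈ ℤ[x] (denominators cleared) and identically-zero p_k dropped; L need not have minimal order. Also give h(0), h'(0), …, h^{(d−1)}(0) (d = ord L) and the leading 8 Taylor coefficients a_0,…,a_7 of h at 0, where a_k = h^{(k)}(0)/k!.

L = (2 + 120·x + 150·x^2 - 648·x^3 - 324·x^4) + (7 + 70·x + 279·x^2 - 42·x^3 - 2268·x^4 - 1296·x^5)·Dx + (1 + 5·x - 2·x^2 - 27·x^3 - 147·x^4 - 648·x^5 - 432·x^6)·Dx^2  (order 2).
h: a_k = 18, 72, -270, -144, 1098, 26136/5, -120042/5, 184032/35, …
ICs: h(0) = 18, h′(0) = 72.

f: a_k = 0, -9, 0, 27, 0, -729/5, 0, 6561/7, …
g: a_k = -2, -4, 4, -8, 20, -56, 168, -528, …
f·g: L₀ = L_f ⊗_s L_g, ord ≤ 2·1.
h=h₀': d/dx-closure on L₀ ⇒ L.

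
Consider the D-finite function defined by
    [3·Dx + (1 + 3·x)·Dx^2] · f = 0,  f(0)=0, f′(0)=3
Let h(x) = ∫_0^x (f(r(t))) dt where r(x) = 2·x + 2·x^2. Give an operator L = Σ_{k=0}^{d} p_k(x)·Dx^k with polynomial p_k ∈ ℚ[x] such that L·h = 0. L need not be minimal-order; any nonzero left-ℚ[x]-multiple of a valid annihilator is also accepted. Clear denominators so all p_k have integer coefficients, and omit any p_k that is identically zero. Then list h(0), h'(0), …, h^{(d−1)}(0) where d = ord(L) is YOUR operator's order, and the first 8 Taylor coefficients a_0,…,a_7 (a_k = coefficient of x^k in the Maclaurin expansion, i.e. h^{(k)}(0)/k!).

L = (4 + 12·x + 12·x^2)·Dx^2 + (1 + 8·x + 18·x^2 + 12·x^3)·Dx^3  (order 3).
h: a_k = 0, 0, 3, -4, 9, -126/5, 396/5, -1872/7, …
ICs: h(0) = 0, h′(0) = 0, h′′(0) = 6.

f: a_k = 0, 3, -9/2, 9, -81/4, 243/5, -243/2, 2187/7, …
f∘r: x↦r, Dx↦Dx/r' in L_f ⇒ L₀.
h=∫₀ˣh₀: take L = L₀·Dx.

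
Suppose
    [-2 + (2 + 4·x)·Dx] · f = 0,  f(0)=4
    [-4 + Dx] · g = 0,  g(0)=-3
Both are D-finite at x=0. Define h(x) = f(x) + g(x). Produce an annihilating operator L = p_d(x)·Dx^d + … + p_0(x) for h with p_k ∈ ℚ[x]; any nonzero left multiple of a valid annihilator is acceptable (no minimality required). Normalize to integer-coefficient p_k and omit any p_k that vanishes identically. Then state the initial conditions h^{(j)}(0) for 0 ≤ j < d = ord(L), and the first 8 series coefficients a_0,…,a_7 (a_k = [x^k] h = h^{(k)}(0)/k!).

L = (20 + 32·x) + (-17 - 64·x - 64·x^2)·Dx + (3 + 14·x + 16·x^2)·Dx^2  (order 2).
h: a_k = 1, -8, -26, -30, -69/2, -221/10, -1339/60, -631/420, …
ICs: h(0) = 1, h′(0) = -8.

f: a_k = 4, 4, -2, 2, -5/2, 7/2, -21/4, 33/4, …
g: a_k = -3, -12, -24, -32, -32, -128/5, -256/15, -1024/105, …
L₀ := lclm(L_f,L_g); ord L₀ ≤ 1+1.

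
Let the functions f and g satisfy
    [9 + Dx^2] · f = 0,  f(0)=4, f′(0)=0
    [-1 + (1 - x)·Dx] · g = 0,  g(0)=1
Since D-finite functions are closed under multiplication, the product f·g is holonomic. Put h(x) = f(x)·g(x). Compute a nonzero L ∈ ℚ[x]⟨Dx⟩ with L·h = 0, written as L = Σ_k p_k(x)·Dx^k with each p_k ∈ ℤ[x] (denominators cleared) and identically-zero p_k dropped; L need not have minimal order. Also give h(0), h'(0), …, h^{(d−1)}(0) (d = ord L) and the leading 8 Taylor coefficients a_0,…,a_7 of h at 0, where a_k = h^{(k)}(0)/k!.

L = (-9 + 9·x) + 2·Dx + (-1 + x)·Dx^2  (order 2).
h: a_k = 4, 4, -14, -14, -1/2, -1/2, -91/20, -91/20, …
ICs: h(0) = 4, h′(0) = 4.

f: a_k = 4, 0, -18, 0, 27/2, 0, -81/20, 0, …
g: a_k = 1, 1, 1, 1, 1, 1, 1, 1, …
L₀ := L_f ⊗_s L_g (sym. prod.), ord ≤ 2.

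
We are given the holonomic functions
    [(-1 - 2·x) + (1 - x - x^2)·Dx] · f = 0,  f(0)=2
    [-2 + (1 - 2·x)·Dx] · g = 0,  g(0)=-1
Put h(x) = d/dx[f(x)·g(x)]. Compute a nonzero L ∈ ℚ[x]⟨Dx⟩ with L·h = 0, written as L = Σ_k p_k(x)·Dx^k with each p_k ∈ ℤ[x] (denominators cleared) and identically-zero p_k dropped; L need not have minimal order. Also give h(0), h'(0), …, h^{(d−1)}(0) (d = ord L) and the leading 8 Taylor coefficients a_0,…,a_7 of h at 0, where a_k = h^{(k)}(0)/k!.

f: a_k = 2, 2, 4, 6, 10, 16, 26, 42, …
g: a_k = -1, -2, -4, -8, -16, -32, -64, -128, …
f·g: L₀ = L_f ⊗_s L_g, ord ≤ 1·1.
h=h₀': d/dx-closure on L₀ ⇒ L.
L = (16 - 30·x - 30·x^2 + 32·x^3 + 48·x^4) + (-3 + 11·x - 3·x^2 - 22·x^3 + 10·x^4 + 12·x^5)·Dx  (order 1).
h: a_k = -6, -32, -114, -344, -940, -2412, -5922, -14080, …
ICs: h(0) = -6.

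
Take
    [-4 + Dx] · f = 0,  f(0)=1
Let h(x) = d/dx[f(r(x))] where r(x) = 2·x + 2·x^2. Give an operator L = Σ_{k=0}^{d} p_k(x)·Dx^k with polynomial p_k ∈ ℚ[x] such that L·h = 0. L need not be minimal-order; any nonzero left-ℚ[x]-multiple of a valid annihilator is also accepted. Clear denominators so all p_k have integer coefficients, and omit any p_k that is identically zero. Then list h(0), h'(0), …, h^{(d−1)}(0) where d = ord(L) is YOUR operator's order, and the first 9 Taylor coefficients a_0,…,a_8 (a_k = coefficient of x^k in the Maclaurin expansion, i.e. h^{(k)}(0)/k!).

f: a_k = 1, 4, 8, 32/3, 32/3, 128/15, 256/45, 1024/315, 512/315, …
Change of var in L_f (x↦r) gives L₀.
h₀' ⇒ L via d/dx closure of L₀.
L = (10 + 32·x + 32·x^2) + (-1 - 2·x)·Dx  (order 1).
h: a_k = 8, 80, 448, 5504/3, 18176/3, 255488/15, 378880/9, 29462528/315, 59772928/315, …
ICs: h(0) = 8.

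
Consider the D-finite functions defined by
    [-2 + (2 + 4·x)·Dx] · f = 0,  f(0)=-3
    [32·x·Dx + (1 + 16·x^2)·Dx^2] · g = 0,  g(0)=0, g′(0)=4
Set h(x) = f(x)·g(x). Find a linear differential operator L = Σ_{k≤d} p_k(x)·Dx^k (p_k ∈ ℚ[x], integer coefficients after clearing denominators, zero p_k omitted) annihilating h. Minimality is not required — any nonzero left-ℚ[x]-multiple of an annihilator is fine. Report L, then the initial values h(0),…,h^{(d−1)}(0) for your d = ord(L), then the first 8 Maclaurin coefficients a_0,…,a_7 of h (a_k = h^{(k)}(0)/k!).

f: a_k = -3, -3, 3/2, -3/2, 15/8, -21/8, 63/16, -99/16, …
g: a_k = 0, 4, 0, -64/3, 0, 1024/5, 0, -16384/7, …
f·g: L₀ = L_f ⊗_s L_g, ord ≤ 1·2.
L = (3 - 32·x - 16·x^2) + (-2 + 28·x + 96·x^2 + 64·x^3)·Dx + (1 + 4·x + 20·x^2 + 64·x^3 + 64·x^4)·Dx^2  (order 2).
h: a_k = 0, -12, -12, 70, 58, -6389/10, -5929/10, 1022653/140, …
ICs: h(0) = 0, h′(0) = -12.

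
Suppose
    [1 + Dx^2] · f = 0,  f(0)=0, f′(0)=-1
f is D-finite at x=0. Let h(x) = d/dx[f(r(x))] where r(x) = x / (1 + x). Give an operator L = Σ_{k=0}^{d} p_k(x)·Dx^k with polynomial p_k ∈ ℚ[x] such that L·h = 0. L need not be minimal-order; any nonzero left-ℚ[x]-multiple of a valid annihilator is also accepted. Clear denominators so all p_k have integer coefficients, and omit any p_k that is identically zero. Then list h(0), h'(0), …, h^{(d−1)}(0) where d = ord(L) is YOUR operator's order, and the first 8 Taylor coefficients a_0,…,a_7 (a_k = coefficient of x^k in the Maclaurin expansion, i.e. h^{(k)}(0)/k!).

L = (7 + 12·x + 6·x^2) + (6 + 18·x + 18·x^2 + 6·x^3)·Dx + (1 + 4·x + 6·x^2 + 4·x^3 + x^4)·Dx^2  (order 2).
h: a_k = -1, 2, -5/2, 2, -1/24, -15/4, 6931/720, -1591/90, …
ICs: h(0) = -1, h′(0) = 2.

f: a_k = 0, -1, 0, 1/6, 0, -1/120, 0, 1/5040, …
f∘r: x↦r, Dx↦Dx/r' in L_f ⇒ L₀.
h=h₀': d/dx-closure on L₀ ⇒ L.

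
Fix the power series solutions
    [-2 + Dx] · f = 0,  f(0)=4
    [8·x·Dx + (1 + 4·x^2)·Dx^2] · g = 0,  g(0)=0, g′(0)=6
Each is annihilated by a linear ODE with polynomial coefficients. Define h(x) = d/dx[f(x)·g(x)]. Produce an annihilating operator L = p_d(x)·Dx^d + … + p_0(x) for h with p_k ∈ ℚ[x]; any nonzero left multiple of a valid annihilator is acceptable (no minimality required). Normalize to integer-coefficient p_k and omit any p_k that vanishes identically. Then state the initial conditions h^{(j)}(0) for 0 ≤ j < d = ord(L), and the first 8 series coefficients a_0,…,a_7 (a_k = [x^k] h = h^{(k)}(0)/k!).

L = (4 + 40·x - 48·x^2 + 32·x^3) + (-24·x + 32·x^2 - 32·x^3)·Dx + (-1 + 2·x - 4·x^2 + 8·x^3)·Dx^2  (order 2).
h: a_k = 24, 96, 48, -128, 144, 704, -2976/5, -57856/21, …
ICs: h(0) = 24, h′(0) = 96.

f: a_k = 4, 8, 8, 16/3, 8/3, 16/15, 16/45, 32/315, …
g: a_k = 0, 6, 0, -8, 0, 96/5, 0, -384/7, …
Product ⇒ symmetric product L₀, ord ≤ 2.
h=h₀': d/dx-closure on L₀ ⇒ L.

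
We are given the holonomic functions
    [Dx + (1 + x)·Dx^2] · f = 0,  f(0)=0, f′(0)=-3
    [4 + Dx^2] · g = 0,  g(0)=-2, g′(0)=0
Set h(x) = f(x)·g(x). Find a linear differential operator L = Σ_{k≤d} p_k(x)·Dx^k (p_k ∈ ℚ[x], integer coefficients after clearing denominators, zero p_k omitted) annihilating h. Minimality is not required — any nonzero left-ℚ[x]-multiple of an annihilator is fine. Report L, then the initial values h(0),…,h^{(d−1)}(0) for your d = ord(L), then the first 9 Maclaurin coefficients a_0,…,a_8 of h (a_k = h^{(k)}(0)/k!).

f: a_k = 0, -3, 3/2, -1, 3/4, -3/5, 1/2, -3/7, 3/8, …
g: a_k = -2, 0, 4, 0, -4/3, 0, 8/45, 0, -4/315, …
h₀=f·g: eliminate ⇒ L₀, order ≤ 2·2.
L = (168 + 864·x + 1456·x^2 + 1024·x^3 + 256·x^4) + (112 + 368·x + 384·x^2 + 128·x^3)·Dx + (102 + 464·x + 744·x^2 + 512·x^3 + 128·x^4)·Dx^2 + (28 + 92·x + 96·x^2 + 32·x^3)·Dx^3 + (15 + 62·x + 95·x^2 + 64·x^3 + 16·x^4)·Dx^4  (order 4).
h: a_k = 0, 6, -3, -10, 9/2, 6/5, 0, -26/35, 31/60, …
ICs: h(0) = 0, h′(0) = 6, h′′(0) = -6, h′′′(0) = -60.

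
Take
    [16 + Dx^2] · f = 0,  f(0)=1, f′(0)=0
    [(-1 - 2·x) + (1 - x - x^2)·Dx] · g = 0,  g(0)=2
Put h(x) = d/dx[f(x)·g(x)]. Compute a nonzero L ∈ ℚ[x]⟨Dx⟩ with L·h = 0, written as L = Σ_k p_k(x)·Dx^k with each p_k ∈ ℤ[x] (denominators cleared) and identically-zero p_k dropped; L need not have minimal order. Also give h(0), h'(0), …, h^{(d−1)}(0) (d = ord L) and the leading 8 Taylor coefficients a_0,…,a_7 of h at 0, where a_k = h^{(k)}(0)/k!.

L = (54 - 256·x - 128·x^2 + 256·x^3 + 128·x^4) + (-13 - 10·x + 48·x^2 + 32·x^3)·Dx + (7 - 15·x - 7·x^2 + 16·x^3 + 8·x^4)·Dx^2  (order 2).
h: a_k = 2, -24, -30, -8/3, -160/3, -2044/15, -10514/45, -44384/105, …
ICs: h(0) = 2, h′(0) = -24.

f: a_k = 1, 0, -8, 0, 32/3, 0, -256/45, 0, …
g: a_k = 2, 2, 4, 6, 10, 16, 26, 42, …
Sym-product of L_f,L_g gives L₀ (≤ ord 2).
h₀' ⇒ L via d/dx closure of L₀.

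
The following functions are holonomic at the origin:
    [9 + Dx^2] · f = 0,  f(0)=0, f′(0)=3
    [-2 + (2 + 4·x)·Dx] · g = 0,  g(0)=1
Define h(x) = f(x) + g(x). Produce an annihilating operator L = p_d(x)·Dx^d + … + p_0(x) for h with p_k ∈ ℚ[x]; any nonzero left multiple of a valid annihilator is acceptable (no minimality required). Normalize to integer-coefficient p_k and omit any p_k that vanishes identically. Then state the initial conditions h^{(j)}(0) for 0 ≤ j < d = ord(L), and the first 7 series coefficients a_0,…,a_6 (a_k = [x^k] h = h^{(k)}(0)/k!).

L = (-54 - 162·x - 162·x^2) + (36 + 234·x + 486·x^2 + 324·x^3)·Dx + (-6 - 18·x - 18·x^2)·Dx^2 + (4 + 26·x + 54·x^2 + 36·x^3)·Dx^3  (order 3).
h: a_k = 1, 4, -1/2, -4, -5/8, 29/10, -21/16, …
ICs: h(0) = 1, h′(0) = 4, h′′(0) = -1.

f: a_k = 0, 3, 0, -9/2, 0, 81/40, 0, …
g: a_k = 1, 1, -1/2, 1/2, -5/8, 7/8, -21/16, …
Weyl lclm of L_f,L_g ⇒ L₀ (ord ≤ 3).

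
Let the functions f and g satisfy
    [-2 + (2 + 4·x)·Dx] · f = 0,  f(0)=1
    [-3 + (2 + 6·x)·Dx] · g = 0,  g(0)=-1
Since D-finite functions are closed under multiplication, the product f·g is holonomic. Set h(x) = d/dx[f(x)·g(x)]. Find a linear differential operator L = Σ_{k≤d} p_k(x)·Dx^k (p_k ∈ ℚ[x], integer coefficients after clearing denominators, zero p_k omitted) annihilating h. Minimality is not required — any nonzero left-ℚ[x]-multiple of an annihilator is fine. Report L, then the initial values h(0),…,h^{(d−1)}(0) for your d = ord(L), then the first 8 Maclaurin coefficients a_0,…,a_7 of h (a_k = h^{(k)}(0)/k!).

f: a_k = 1, 1, -1/2, 1/2, -5/8, 7/8, -21/16, 33/16, …
g: a_k = -1, -3/2, 9/8, -27/16, 405/128, -1701/256, 15309/1024, -72171/2048, …
f·g: L₀ = L_f ⊗_s L_g, ord ≤ 1·1.
Differentiate: ansatz ord ≤ ord L₀ ⇒ L.
L = -1 + (-10 - 74·x - 180·x^2 - 144·x^3)·Dx  (order 1).
h: a_k = -5/2, 1/4, -15/16, 101/32, -2575/256, 15903/512, -192675/2048, 1153005/4096, …
ICs: h(0) = -5/2.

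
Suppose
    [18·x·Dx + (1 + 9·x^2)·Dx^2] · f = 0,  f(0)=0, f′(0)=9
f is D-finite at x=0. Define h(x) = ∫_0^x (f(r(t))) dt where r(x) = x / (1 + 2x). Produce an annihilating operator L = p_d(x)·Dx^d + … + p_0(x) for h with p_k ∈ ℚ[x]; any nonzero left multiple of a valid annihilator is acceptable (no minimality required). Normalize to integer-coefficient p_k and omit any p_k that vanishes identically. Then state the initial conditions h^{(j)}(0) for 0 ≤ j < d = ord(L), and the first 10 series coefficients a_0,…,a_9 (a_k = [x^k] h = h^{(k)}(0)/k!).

L = (4 + 26·x)·Dx^2 + (1 + 4·x + 13·x^2)·Dx^3  (order 3).
h: a_k = 0, 0, 9/2, -6, 9/4, 18, -597/10, 414/7, 13347/56, -1190, …
ICs: h(0) = 0, h′(0) = 0, h′′(0) = 9.

f: a_k = 0, 9, 0, -27, 0, 729/5, 0, -6561/7, 0, 6561, …
h₀=f(r): pull back L_f along r ⇒ L₀.
h=∫₀ˣh₀: take L = L₀·Dx.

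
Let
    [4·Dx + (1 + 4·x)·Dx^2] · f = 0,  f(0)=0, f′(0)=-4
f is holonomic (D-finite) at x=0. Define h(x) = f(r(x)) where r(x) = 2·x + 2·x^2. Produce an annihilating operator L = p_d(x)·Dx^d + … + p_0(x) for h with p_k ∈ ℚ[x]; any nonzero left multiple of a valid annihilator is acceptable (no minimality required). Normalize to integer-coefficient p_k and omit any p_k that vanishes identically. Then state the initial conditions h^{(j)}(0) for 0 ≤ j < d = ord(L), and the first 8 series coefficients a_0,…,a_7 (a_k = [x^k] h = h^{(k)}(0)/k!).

L = (6 + 16·x + 16·x^2)·Dx + (1 + 10·x + 24·x^2 + 16·x^3)·Dx^2  (order 2).
h: a_k = 0, -8, 24, -320/3, 544, -14848/5, 16896, -692224/7, …
ICs: h(0) = 0, h′(0) = -8.

f: a_k = 0, -4, 8, -64/3, 64, -1024/5, 2048/3, -16384/7, …
L₀ from L_f via x↦r, Dx↦r'^{-1}Dx.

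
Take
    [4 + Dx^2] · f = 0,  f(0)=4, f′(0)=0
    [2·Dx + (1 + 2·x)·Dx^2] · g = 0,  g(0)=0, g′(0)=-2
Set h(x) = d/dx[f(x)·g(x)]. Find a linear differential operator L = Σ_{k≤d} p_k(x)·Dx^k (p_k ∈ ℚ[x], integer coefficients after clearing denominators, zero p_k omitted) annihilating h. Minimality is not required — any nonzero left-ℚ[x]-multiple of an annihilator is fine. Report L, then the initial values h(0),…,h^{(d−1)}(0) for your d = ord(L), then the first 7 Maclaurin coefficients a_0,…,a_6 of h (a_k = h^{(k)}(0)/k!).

L = (-400 - 1408·x - 2688·x^2 + 1536·x^3 + 11008·x^4 + 12288·x^5 + 4096·x^6) + (-192 - 512·x + 640·x^2 + 3840·x^3 + 5120·x^4 + 2048·x^5)·Dx + (-112 - 352·x - 224·x^2 + 2304·x^3 + 6272·x^4 + 6144·x^5 + 2048·x^6)·Dx^2 + (-48 - 128·x + 160·x^2 + 960·x^3 + 1280·x^4 + 512·x^5)·Dx^3 + (-3 + 112·x^2 + 480·x^3 + 880·x^4 + 768·x^5 + 256·x^6)·Dx^4  (order 4).
h: a_k = -8, 16, 16, 0, -48, 96, -992/5, …
ICs: h(0) = -8, h′(0) = 16, h′′(0) = 32, h′′′(0) = 0.

f: a_k = 4, 0, -8, 0, 8/3, 0, -16/45, …
g: a_k = 0, -2, 2, -8/3, 4, -32/5, 32/3, …
Sym-product of L_f,L_g gives L₀ (≤ ord 4).
Derive L from L₀ (diff closure).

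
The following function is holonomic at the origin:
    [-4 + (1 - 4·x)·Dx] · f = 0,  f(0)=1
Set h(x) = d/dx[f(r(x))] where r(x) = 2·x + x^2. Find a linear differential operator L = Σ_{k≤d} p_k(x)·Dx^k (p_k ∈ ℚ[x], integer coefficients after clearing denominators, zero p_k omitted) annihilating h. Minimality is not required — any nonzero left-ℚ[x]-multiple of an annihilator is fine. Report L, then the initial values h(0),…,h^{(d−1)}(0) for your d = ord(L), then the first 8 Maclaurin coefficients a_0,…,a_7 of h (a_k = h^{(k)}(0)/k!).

L = (17 + 24·x + 12·x^2) + (-1 + 7·x + 12·x^2 + 4·x^3)·Dx  (order 1).
h: a_k = 8, 136, 1728, 19520, 206720, 2101632, 20772864, 201132032, …
ICs: h(0) = 8.

f: a_k = 1, 4, 16, 64, 256, 1024, 4096, 16384, …
h₀=f(r): pull back L_f along r ⇒ L₀.
h₀' ⇒ L via d/dx closure of L₀.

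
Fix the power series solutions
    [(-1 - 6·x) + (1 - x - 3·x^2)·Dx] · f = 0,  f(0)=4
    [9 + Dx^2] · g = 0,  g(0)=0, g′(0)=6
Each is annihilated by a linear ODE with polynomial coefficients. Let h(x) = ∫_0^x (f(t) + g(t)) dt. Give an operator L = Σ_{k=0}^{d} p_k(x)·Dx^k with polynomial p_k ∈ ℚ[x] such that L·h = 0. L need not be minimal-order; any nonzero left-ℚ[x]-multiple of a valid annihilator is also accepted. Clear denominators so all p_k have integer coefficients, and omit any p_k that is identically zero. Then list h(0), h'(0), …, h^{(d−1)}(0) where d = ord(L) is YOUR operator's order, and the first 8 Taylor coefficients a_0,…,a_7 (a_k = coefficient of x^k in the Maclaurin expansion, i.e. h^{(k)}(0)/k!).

L = (459 + 2916·x + 1539·x^2 + 3888·x^3 + 3645·x^4 + 4374·x^5)·Dx + (-153 + 153·x + 378·x^2 - 405·x^3 + 2187·x^5 + 2187·x^6)·Dx^2 + (51 + 324·x + 171·x^2 + 432·x^3 + 405·x^4 + 486·x^5)·Dx^3 + (-17 + 17·x + 42·x^2 - 45·x^3 + 243·x^5 + 243·x^6)·Dx^4  (order 4).
h: a_k = 0, 4, 5, 16/3, 19/4, 76/5, 3281/120, 388/7, …
ICs: h(0) = 0, h′(0) = 4, h′′(0) = 10, h′′′(0) = 32.

f: a_k = 4, 4, 16, 28, 76, 160, 388, 868, …
g: a_k = 0, 6, 0, -9, 0, 81/20, 0, -243/280, …
h₀=f+g: left-lcm gives L₀, ord ≤ 3.
∫: right-multiply L₀ by Dx.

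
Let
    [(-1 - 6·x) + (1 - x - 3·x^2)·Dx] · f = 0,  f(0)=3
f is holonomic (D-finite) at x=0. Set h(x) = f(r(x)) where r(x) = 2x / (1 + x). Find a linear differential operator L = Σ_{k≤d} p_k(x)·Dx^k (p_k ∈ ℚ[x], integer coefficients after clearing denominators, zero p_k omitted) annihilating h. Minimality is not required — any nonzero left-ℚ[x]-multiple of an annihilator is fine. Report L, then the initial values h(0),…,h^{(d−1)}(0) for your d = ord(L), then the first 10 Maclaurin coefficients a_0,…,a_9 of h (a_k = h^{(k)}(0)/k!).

f: a_k = 3, 3, 12, 21, 57, 120, 291, 651, 1524, 3477, …
f∘r: x↦r, Dx↦Dx/r' in L_f ⇒ L₀.
L = (2 + 26·x) + (-1 - x + 13·x^2 + 13·x^3)·Dx  (order 1).
h: a_k = 3, 6, 42, 78, 546, 1014, 7098, 13182, 92274, 171366, …
ICs: h(0) = 3.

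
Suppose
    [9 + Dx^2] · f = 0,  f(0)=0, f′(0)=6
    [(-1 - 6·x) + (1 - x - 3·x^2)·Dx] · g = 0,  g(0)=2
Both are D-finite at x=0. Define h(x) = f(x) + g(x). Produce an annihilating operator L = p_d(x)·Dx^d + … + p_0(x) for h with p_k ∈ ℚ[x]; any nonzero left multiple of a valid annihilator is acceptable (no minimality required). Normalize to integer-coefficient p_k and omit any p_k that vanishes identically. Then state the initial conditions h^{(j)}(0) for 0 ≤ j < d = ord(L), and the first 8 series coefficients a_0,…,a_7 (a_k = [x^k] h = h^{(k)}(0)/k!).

f: a_k = 0, 6, 0, -9, 0, 81/20, 0, -243/280, …
g: a_k = 2, 2, 8, 14, 38, 80, 194, 434, …
h₀=f+g: left-lcm gives L₀, ord ≤ 3.
L = (-459 - 2916·x - 1539·x^2 - 3888·x^3 - 3645·x^4 - 4374·x^5) + (153 - 153·x - 378·x^2 + 405·x^3 - 2187·x^5 - 2187·x^6)·Dx + (-51 - 324·x - 171·x^2 - 432·x^3 - 405·x^4 - 486·x^5)·Dx^2 + (17 - 17·x - 42·x^2 + 45·x^3 - 243·x^5 - 243·x^6)·Dx^3  (order 3).
h: a_k = 2, 8, 8, 5, 38, 1681/20, 194, 121277/280, …
ICs: h(0) = 2, h′(0) = 8, h′′(0) = 16.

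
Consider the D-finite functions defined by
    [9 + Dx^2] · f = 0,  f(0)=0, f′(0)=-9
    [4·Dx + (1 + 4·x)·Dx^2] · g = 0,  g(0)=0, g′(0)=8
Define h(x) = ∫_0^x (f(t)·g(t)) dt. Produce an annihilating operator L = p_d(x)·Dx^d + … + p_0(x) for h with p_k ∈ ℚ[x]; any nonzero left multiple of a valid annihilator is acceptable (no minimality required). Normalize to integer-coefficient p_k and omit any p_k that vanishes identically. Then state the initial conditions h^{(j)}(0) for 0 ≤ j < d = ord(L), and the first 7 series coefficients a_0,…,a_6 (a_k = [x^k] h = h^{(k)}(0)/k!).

L = (-2043 - 1296·x + 44064·x^2 + 186624·x^3 + 186624·x^4)·Dx + (72 + 5472·x + 31104·x^2 + 41472·x^3)·Dx^2 + (-182 + 864·x + 12096·x^2 + 41472·x^3 + 41472·x^4)·Dx^3 + (8 + 608·x + 3456·x^2 + 4608·x^3)·Dx^4 + (5 + 112·x + 800·x^2 + 2304·x^3 + 2304·x^4)·Dx^5  (order 5).
h: a_k = 0, 0, 0, -24, 36, -276/5, 156, …
ICs: h(0) = 0, h′(0) = 0, h′′(0) = 0, h′′′(0) = -144, h′′′′(0) = 864.

f: a_k = 0, -9, 0, 27/2, 0, -243/40, 0, …
g: a_k = 0, 8, -16, 128/3, -128, 2048/5, -4096/3, …
f·g: L₀ = L_f ⊗_s L_g, ord ≤ 2·2.
Integrate: L := L₀·Dx.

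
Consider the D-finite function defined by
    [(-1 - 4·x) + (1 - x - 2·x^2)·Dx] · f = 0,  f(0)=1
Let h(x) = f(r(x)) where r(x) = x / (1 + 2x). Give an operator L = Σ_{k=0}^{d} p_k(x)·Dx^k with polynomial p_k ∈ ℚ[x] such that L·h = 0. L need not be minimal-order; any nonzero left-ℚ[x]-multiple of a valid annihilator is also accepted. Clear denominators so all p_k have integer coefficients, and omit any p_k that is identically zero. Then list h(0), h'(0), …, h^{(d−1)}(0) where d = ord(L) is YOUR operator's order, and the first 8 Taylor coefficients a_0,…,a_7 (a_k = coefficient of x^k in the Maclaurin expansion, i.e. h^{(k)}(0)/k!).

L = (-1 - 6·x) + (1 + 5·x + 6·x^2)·Dx  (order 1).
h: a_k = 1, 1, 1, -3, 9, -27, 81, -243, …
ICs: h(0) = 1.

f: a_k = 1, 1, 3, 5, 11, 21, 43, 85, …
h₀=f(r): pull back L_f along r ⇒ L₀.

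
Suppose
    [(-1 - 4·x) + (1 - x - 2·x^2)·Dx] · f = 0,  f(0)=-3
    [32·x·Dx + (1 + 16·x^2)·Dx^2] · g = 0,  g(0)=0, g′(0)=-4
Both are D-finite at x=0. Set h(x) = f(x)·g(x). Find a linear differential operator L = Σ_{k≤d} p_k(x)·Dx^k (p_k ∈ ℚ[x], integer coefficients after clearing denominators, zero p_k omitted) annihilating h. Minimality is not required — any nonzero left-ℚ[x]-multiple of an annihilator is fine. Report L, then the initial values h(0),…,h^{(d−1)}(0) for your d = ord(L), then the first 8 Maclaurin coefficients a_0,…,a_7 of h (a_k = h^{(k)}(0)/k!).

L = (4 + 32·x + 192·x^2) + (2 - 24·x + 64·x^2 + 192·x^3)·Dx + (-1 + x - 14·x^2 + 16·x^3 + 32·x^4)·Dx^2  (order 2).
h: a_k = 0, 12, 12, -28, -4, 2772/5, 2732/5, -187828/35, …
ICs: h(0) = 0, h′(0) = 12.

f: a_k = -3, -3, -9, -15, -33, -63, -129, -255, …
g: a_k = 0, -4, 0, 64/3, 0, -1024/5, 0, 16384/7, …
Product ⇒ symmetric product L₀, ord ≤ 2.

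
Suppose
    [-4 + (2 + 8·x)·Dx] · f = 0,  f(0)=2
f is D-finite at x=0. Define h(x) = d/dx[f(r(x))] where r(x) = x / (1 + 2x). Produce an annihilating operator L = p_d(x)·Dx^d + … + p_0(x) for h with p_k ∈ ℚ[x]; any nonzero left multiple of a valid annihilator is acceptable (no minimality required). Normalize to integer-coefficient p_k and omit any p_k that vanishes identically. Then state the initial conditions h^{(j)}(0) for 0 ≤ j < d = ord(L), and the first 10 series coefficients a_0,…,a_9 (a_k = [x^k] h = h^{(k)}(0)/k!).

f: a_k = 2, 4, -4, 8, -20, 56, -168, 528, -1716, 5720, …
f∘r: x↦r, Dx↦Dx/r' in L_f ⇒ L₀.
h₀' ⇒ L via d/dx closure of L₀.
L = (-6 - 24·x) + (-1 - 8·x - 12·x^2)·Dx  (order 1).
h: a_k = 4, -24, 120, -592, 3000, -15696, 84336, -462240, 2570328, -14444560, …
ICs: h(0) = 4.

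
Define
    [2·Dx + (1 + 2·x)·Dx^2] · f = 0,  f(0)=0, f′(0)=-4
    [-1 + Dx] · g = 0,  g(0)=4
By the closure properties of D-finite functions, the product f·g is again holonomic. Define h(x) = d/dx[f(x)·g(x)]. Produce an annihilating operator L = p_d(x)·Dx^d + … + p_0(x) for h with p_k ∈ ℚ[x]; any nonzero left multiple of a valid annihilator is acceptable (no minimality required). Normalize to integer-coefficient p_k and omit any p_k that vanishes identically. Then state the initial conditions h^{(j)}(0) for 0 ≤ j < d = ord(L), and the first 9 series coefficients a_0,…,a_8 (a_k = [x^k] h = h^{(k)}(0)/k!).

L = (5 - 4·x + 4·x^2) + (-4 + 4·x - 8·x^2)·Dx + (-1 + 4·x^2)·Dx^2  (order 2).
h: a_k = -16, 0, -40, 64, -418/3, 848/3, -25829/45, 52208/45, -393007/168, …
ICs: h(0) = -16, h′(0) = 0.

f: a_k = 0, -4, 4, -16/3, 8, -64/5, 64/3, -256/7, 64, …
g: a_k = 4, 4, 2, 2/3, 1/6, 1/30, 1/180, 1/1260, 1/10080, …
L₀ := L_f ⊗_s L_g (sym. prod.), ord ≤ 2.
Differentiate: ansatz ord ≤ ord L₀ ⇒ L.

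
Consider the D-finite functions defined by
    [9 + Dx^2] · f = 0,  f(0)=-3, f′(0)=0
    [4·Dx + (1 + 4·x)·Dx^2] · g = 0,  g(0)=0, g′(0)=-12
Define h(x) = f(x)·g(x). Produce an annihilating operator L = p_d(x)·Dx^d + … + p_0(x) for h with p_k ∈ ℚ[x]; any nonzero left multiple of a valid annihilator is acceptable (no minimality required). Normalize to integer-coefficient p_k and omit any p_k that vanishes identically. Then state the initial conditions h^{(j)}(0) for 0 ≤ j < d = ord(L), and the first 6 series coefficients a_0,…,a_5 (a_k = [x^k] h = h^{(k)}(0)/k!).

L = (-2043 - 1296·x + 44064·x^2 + 186624·x^3 + 186624·x^4) + (72 + 5472·x + 31104·x^2 + 41472·x^3)·Dx + (-182 + 864·x + 12096·x^2 + 41472·x^3 + 41472·x^4)·Dx^2 + (8 + 608·x + 3456·x^2 + 4608·x^3)·Dx^3 + (5 + 112·x + 800·x^2 + 2304·x^3 + 2304·x^4)·Dx^4  (order 4).
h: a_k = 0, 36, -72, 30, -252, 11007/10, …
ICs: h(0) = 0, h′(0) = 36, h′′(0) = -144, h′′′(0) = 180.

f: a_k = -3, 0, 27/2, 0, -81/8, 0, …
g: a_k = 0, -12, 24, -64, 192, -3072/5, …
Product ⇒ symmetric product L₀, ord ≤ 4.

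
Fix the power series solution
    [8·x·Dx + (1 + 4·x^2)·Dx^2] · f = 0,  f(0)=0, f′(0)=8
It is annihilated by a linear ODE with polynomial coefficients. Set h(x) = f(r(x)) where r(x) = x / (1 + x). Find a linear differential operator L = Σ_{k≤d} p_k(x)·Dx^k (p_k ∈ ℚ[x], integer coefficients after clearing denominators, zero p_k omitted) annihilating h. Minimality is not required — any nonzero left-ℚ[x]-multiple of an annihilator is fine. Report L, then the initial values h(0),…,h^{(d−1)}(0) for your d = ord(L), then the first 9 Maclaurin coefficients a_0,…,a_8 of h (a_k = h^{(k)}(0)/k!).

f: a_k = 0, 8, 0, -32/3, 0, 128/5, 0, -512/7, 0, …
L₀ from L_f via x↦r, Dx↦r'^{-1}Dx.
L = (2 + 10·x)·Dx + (1 + 2·x + 5·x^2)·Dx^2  (order 2).
h: a_k = 0, 8, -8, -8/3, 24, -152/5, -88/3, 1112/7, -168, …
ICs: h(0) = 0, h′(0) = 8.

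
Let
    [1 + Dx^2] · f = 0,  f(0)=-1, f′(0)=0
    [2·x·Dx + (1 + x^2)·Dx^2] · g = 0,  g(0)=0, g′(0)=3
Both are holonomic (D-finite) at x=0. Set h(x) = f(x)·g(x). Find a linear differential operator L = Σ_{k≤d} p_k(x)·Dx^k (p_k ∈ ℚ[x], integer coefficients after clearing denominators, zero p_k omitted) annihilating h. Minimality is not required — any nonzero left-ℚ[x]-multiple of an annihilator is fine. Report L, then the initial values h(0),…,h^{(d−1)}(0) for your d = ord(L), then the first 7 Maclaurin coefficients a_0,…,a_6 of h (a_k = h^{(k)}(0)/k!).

L = (10 + 26·x^2 + 11·x^4 + 4·x^6 + x^8) + (12·x + 20·x^3 + 12·x^5 + 4·x^7)·Dx + (12 + 32·x^2 + 18·x^4 + 8·x^6 + 2·x^8)·Dx^2 + (12·x + 20·x^3 + 12·x^5 + 4·x^7)·Dx^3 + (2 + 6·x^2 + 7·x^4 + 4·x^6 + x^8)·Dx^4  (order 4).
h: a_k = 0, -3, 0, 5/2, 0, -49/40, 0, …
ICs: h(0) = 0, h′(0) = -3, h′′(0) = 0, h′′′(0) = 15.

f: a_k = -1, 0, 1/2, 0, -1/24, 0, 1/720, …
g: a_k = 0, 3, 0, -1, 0, 3/5, 0, …
f·g: L₀ = L_f ⊗_s L_g, ord ≤ 2·2.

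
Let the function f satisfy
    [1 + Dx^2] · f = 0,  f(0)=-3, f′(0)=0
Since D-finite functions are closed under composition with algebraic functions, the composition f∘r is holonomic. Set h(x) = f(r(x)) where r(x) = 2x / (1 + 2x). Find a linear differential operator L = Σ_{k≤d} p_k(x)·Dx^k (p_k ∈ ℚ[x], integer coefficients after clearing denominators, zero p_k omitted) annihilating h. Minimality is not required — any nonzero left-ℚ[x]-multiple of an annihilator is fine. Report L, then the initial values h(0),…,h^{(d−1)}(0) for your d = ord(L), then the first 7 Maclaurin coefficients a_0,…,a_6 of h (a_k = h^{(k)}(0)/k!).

L = 4 + (4 + 24·x + 48·x^2 + 32·x^3)·Dx + (1 + 8·x + 24·x^2 + 32·x^3 + 16·x^4)·Dx^2  (order 2).
h: a_k = -3, 0, 6, -24, 70, -176, 6004/15, …
ICs: h(0) = -3, h′(0) = 0.

f: a_k = -3, 0, 3/2, 0, -1/8, 0, 1/240, …
L₀ from L_f via x↦r, Dx↦r'^{-1}Dx.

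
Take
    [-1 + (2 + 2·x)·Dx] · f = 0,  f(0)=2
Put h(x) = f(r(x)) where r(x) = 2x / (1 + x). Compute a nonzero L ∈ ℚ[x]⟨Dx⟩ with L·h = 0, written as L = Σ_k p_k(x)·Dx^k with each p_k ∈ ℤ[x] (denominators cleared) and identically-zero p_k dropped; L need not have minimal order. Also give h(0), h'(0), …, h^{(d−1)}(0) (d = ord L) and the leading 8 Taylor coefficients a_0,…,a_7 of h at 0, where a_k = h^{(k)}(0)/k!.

L = -1 + (1 + 4·x + 3·x^2)·Dx  (order 1).
h: a_k = 2, 2, -3, 5, -37/4, 75/4, -327/8, 753/8, …
ICs: h(0) = 2.

f: a_k = 2, 1, -1/4, 1/8, -5/64, 7/128, -21/512, 33/1024, …
f∘r: x↦r, Dx↦Dx/r' in L_f ⇒ L₀.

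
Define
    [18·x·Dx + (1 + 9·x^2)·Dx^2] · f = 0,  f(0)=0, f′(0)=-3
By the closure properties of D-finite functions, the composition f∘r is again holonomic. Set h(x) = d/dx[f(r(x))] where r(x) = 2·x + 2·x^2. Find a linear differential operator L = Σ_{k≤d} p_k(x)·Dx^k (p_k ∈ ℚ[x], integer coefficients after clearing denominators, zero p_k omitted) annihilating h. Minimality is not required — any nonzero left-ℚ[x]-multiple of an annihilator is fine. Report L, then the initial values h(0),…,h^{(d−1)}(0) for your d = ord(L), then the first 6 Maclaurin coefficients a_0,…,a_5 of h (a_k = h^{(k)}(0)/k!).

L = (-2 + 72·x + 288·x^2 + 432·x^3 + 216·x^4) + (1 + 2·x + 36·x^2 + 144·x^3 + 180·x^4 + 72·x^5)·Dx  (order 1).
h: a_k = -6, -12, 216, 864, -6696, -46224, …
ICs: h(0) = -6.

f: a_k = 0, -3, 0, 9, 0, -243/5, …
Change of var in L_f (x↦r) gives L₀.
Derive L from L₀ (diff closure).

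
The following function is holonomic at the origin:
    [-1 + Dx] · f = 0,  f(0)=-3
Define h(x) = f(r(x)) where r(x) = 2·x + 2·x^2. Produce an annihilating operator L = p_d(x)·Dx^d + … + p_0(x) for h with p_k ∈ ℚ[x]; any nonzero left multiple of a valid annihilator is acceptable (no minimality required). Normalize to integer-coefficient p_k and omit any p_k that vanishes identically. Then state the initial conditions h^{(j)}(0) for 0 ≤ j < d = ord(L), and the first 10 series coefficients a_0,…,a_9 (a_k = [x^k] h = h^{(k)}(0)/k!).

L = (-2 - 4·x) + Dx  (order 1).
h: a_k = -3, -6, -12, -16, -20, -104/5, -304/15, -1856/105, -1528/105, -2096/189, …
ICs: h(0) = -3.

f: a_k = -3, -3, -3/2, -1/2, -1/8, -1/40, -1/240, -1/1680, -1/13440, -1/120960, …
Substitute x→r, Dx→(1/r')Dx; clear ⇒ L₀.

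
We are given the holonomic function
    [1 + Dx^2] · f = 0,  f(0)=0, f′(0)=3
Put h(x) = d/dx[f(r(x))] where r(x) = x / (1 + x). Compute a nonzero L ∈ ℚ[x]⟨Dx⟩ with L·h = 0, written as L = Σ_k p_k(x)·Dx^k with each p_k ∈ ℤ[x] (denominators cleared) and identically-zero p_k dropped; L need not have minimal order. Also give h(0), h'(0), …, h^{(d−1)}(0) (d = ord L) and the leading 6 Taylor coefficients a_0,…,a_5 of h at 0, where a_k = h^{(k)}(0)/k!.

L = (7 + 12·x + 6·x^2) + (6 + 18·x + 18·x^2 + 6·x^3)·Dx + (1 + 4·x + 6·x^2 + 4·x^3 + x^4)·Dx^2  (order 2).
h: a_k = 3, -6, 15/2, -6, 1/8, 45/4, …
ICs: h(0) = 3, h′(0) = -6.

f: a_k = 0, 3, 0, -1/2, 0, 1/40, …
f∘r: x↦r, Dx↦Dx/r' in L_f ⇒ L₀.
h=h₀': d/dx-closure on L₀ ⇒ L.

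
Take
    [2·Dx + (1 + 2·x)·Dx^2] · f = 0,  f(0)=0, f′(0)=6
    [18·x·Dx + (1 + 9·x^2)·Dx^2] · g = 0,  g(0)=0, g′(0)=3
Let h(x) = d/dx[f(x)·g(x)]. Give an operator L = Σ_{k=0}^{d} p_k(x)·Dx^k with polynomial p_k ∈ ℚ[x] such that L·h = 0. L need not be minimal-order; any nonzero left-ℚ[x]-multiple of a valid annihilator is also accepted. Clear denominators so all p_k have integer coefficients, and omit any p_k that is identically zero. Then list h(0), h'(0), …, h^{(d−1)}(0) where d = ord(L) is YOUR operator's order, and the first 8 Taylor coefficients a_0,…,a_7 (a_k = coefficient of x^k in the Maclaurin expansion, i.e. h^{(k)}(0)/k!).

f: a_k = 0, 6, -6, 8, -12, 96/5, -32, 384/7, …
g: a_k = 0, 3, 0, -9, 0, 243/5, 0, -2187/7, …
f·g: L₀ = L_f ⊗_s L_g, ord ≤ 2·2.
h₀' ⇒ L via d/dx closure of L₀.
L = (792 + 3024·x + 22680·x^2 + 102384·x^3 + 174960·x^4 + 151632·x^5 + 104976·x^7) + (332 + 4752·x + 28908·x^2 + 127008·x^3 + 351216·x^4 + 542376·x^5 + 408240·x^6 + 157464·x^7 + 367416·x^8)·Dx + (44 + 916·x + 6696·x^2 + 27252·x^3 + 85860·x^4 + 193428·x^5 + 279936·x^6 + 224532·x^7 + 157464·x^8 + 209952·x^9)·Dx^2 + (10 + 76·x + 418·x^2 + 1728·x^3 + 5391·x^4 + 12960·x^5 + 24948·x^6 + 34992·x^7 + 29889·x^8 + 26244·x^9 + 26244·x^10)·Dx^3  (order 3).
h: a_k = 0, 36, -54, -120, 90, 8316/5, -9786/5, -11952, …
ICs: h(0) = 0, h′(0) = 36, h′′(0) = -108.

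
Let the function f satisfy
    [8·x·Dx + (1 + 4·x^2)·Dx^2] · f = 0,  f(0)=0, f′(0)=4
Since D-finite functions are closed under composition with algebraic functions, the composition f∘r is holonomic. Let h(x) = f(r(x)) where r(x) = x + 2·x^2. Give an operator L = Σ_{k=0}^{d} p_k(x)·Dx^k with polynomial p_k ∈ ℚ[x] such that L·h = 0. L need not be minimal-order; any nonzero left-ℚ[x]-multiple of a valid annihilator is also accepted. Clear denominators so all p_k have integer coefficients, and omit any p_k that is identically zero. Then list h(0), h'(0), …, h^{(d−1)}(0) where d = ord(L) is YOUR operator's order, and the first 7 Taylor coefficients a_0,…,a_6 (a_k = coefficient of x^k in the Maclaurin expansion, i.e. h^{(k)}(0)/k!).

L = (-4 + 8·x + 64·x^2 + 192·x^3 + 192·x^4)·Dx + (1 + 4·x + 4·x^2 + 32·x^3 + 80·x^4 + 64·x^5)·Dx^2  (order 2).
h: a_k = 0, 4, 8, -16/3, -32, -256/5, 256/3, …
ICs: h(0) = 0, h′(0) = 4.

f: a_k = 0, 4, 0, -16/3, 0, 64/5, 0, …
f∘r: x↦r, Dx↦Dx/r' in L_f ⇒ L₀.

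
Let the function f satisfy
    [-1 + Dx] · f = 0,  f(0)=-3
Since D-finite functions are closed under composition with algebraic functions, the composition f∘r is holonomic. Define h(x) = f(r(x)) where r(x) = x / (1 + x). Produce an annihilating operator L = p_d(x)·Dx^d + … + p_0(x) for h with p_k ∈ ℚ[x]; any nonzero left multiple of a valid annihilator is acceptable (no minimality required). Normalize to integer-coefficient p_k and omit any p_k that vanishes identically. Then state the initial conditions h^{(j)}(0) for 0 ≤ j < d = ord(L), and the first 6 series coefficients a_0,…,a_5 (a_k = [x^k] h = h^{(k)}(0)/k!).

L = -1 + (1 + 2·x + x^2)·Dx  (order 1).
h: a_k = -3, -3, 3/2, -1/2, -1/8, 19/40, …
ICs: h(0) = -3.

f: a_k = -3, -3, -3/2, -1/2, -1/8, -1/40, …
Change of var in L_f (x↦r) gives L₀.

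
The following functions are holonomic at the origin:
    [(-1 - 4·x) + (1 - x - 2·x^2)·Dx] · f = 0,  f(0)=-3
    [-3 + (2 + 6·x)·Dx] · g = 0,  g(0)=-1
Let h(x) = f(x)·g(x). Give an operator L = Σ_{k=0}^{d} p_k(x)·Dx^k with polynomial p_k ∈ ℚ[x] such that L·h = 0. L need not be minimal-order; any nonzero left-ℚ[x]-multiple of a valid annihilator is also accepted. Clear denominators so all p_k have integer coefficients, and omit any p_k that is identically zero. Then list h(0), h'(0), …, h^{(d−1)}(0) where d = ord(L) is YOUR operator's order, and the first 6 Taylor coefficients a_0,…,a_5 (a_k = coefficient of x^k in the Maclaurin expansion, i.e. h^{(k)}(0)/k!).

L = (5 + 11·x + 18·x^2) + (-2 - 4·x + 10·x^2 + 12·x^3)·Dx  (order 1).
h: a_k = 3, 15/2, 81/8, 483/16, 5241/128, 31041/256, …
ICs: h(0) = 3.

f: a_k = -3, -3, -9, -15, -33, -63, …
g: a_k = -1, -3/2, 9/8, -27/16, 405/128, -1701/256, …
f·g: L₀ = L_f ⊗_s L_g, ord ≤ 1·1.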